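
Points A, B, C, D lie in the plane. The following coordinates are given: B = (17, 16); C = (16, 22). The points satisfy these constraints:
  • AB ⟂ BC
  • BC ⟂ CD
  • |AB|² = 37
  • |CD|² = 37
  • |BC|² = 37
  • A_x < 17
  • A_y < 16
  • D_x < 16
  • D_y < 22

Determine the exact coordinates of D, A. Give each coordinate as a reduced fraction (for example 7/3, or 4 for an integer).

D = (10, 21)
A = (11, 15)

1. D_x = 10  [[BC ⟂ CD ⇒ -1x+6y-116=0] ∩ [|D−(16, 22)|²=37]]
2. D_y = 21  [[BC ⟂ CD ⇒ -1x+6y-116=0] ∩ [|D−(16, 22)|²=37]]
   so D = (10, 21)
3. A_x = 11  [[AB ⟂ BC ⇒ 1x-6y+79=0] ∩ [|A−(17, 16)|²=37]]
4. A_y = 15  [[AB ⟂ BC ⇒ 1x-6y+79=0] ∩ [|A−(17, 16)|²=37]]
   so A = (11, 15)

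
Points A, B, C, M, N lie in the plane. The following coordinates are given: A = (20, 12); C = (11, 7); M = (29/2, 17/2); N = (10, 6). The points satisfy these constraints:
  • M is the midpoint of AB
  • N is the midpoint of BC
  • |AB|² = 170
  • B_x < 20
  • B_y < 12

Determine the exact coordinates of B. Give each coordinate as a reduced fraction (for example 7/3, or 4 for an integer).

B = (9, 5)

1. B_x = 9  [B = 2·M−A = 2·(29/2, 17/2)−(20, 12)]
2. B_y = 5  [B = 2·M−A = 2·(29/2, 17/2)−(20, 12)]
   so B = (9, 5)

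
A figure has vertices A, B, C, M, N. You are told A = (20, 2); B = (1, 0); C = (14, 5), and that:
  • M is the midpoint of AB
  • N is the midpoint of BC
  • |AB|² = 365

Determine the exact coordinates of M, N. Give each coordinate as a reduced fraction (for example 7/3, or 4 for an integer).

M = (21/2, 1)
N = (15/2, 5/2)

1. M_x = 21/2  [2·M = A+B = (20, 2)+(1, 0)]
2. M_y = 1  [2·M = A+B = (20, 2)+(1, 0)]
   so M = (21/2, 1)
3. N_x = 15/2  [2·N = B+C = (1, 0)+(14, 5)]
4. N_y = 5/2  [2·N = B+C = (1, 0)+(14, 5)]
   so N = (15/2, 5/2)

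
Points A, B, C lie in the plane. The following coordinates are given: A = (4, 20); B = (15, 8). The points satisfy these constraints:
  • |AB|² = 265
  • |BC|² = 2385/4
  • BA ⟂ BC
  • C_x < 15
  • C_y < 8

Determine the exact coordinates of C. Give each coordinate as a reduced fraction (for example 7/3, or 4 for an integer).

1. C_x = -3  [[BA ⟂ BC ⇒ -11x+12y+69=0] ∩ [|C−(15, 8)|²=2385/4]]
2. C_y = -17/2  [[BA ⟂ BC ⇒ -11x+12y+69=0] ∩ [|C−(15, 8)|²=2385/4]]
   so C = (-3, -17/2)

C = (-3, -17/2)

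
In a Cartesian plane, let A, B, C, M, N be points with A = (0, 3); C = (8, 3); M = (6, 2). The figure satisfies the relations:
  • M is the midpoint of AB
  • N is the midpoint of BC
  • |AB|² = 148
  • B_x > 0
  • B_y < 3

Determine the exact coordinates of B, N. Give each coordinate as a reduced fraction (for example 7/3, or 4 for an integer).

1. B_x = 12  [B = 2·M−A = 2·(6, 2)−(0, 3)]
2. B_y = 1  [B = 2·M−A = 2·(6, 2)−(0, 3)]
   so B = (12, 1)
3. N_x = 10  [2·N = B+C = (12, 1)+(8, 3)]
4. N_y = 2  [2·N = B+C = (12, 1)+(8, 3)]
   so N = (10, 2)

B = (12, 1)
N = (10, 2)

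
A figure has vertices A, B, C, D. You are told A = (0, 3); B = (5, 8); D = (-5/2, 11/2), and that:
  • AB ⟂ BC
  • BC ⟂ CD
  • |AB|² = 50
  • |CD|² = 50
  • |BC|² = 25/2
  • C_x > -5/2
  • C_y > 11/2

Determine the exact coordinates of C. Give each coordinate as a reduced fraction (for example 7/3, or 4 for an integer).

C = (5/2, 21/2)

1. C_x = 5/2  [[AB ⟂ BC ⇒ 5x+5y-65=0] ∩ [|C−(-5/2, 11/2)|²=50]]
2. C_y = 21/2  [[AB ⟂ BC ⇒ 5x+5y-65=0] ∩ [|C−(-5/2, 11/2)|²=50]]
   so C = (5/2, 21/2)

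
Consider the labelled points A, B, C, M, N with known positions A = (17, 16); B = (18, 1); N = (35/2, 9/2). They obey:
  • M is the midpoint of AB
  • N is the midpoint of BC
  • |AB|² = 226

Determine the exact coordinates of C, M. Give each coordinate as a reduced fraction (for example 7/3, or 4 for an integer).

1. M_x = 35/2  [2·M = A+B = (17, 16)+(18, 1)]
2. M_y = 17/2  [2·M = A+B = (17, 16)+(18, 1)]
   so M = (35/2, 17/2)
3. C_x = 17  [C = 2·N−B = 2·(35/2, 9/2)−(18, 1)]
4. C_y = 8  [C = 2·N−B = 2·(35/2, 9/2)−(18, 1)]
   so C = (17, 8)

C = (17, 8)
M = (35/2, 17/2)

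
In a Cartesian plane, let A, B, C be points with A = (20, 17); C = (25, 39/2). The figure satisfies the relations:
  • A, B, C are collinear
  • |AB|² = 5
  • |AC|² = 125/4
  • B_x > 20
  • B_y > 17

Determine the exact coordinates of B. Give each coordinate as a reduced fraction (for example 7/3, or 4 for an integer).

B = (22, 18)

1. B_x = 22  [[A, B, C are collinear ⇒ 5/2x-5y+35=0] ∩ [|B−(20, 17)|²=5]]
2. B_y = 18  [[A, B, C are collinear ⇒ 5/2x-5y+35=0] ∩ [|B−(20, 17)|²=5]]
   so B = (22, 18)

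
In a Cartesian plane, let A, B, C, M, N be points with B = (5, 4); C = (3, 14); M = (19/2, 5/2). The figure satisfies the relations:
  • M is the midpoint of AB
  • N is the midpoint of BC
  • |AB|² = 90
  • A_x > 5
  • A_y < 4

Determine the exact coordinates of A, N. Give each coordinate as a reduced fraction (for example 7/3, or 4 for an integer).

A = (14, 1)
N = (4, 9)

1. A_x = 14  [A = 2·M−B = 2·(19/2, 5/2)−(5, 4)]
2. A_y = 1  [A = 2·M−B = 2·(19/2, 5/2)−(5, 4)]
   so A = (14, 1)
3. N_x = 4  [2·N = B+C = (5, 4)+(3, 14)]
4. N_y = 9  [2·N = B+C = (5, 4)+(3, 14)]
   so N = (4, 9)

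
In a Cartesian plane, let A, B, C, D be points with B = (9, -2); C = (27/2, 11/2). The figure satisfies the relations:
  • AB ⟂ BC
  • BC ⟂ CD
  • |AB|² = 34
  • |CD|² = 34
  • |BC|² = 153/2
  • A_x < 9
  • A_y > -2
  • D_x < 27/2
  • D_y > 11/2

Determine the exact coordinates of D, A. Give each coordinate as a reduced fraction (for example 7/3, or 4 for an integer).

D = (17/2, 17/2)
A = (4, 1)

1. D_x = 17/2  [[BC ⟂ CD ⇒ 9/2x+15/2y-102=0] ∩ [|D−(27/2, 11/2)|²=34]]
2. D_y = 17/2  [[BC ⟂ CD ⇒ 9/2x+15/2y-102=0] ∩ [|D−(27/2, 11/2)|²=34]]
   so D = (17/2, 17/2)
3. A_x = 4  [[AB ⟂ BC ⇒ -9/2x-15/2y+51/2=0] ∩ [|A−(9, -2)|²=34]]
4. A_y = 1  [[AB ⟂ BC ⇒ -9/2x-15/2y+51/2=0] ∩ [|A−(9, -2)|²=34]]
   so A = (4, 1)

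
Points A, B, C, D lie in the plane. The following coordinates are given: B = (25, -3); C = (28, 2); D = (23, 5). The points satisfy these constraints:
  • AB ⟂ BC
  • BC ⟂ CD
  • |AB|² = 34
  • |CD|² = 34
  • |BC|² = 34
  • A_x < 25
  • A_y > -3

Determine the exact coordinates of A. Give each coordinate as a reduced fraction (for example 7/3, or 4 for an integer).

A = (20, 0)

1. A_x = 20  [[AB ⟂ BC ⇒ -3x-5y+60=0] ∩ [|A−(25, -3)|²=34]]
2. A_y = 0  [[AB ⟂ BC ⇒ -3x-5y+60=0] ∩ [|A−(25, -3)|²=34]]
   so A = (20, 0)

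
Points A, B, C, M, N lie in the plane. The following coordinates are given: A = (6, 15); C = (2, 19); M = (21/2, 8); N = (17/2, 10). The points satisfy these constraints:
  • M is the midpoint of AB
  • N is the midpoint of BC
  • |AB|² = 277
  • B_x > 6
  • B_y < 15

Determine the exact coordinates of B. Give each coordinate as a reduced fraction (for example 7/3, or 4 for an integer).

1. B_x = 15  [B = 2·M−A = 2·(21/2, 8)−(6, 15)]
2. B_y = 1  [B = 2·M−A = 2·(21/2, 8)−(6, 15)]
   so B = (15, 1)

B = (15, 1)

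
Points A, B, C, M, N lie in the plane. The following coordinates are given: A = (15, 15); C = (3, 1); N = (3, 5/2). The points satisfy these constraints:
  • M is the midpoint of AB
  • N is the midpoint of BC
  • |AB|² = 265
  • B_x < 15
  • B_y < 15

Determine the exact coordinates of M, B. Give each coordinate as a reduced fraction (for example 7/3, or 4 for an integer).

1. B_x = 3  [B = 2·N−C = 2·(3, 5/2)−(3, 1)]
2. B_y = 4  [B = 2·N−C = 2·(3, 5/2)−(3, 1)]
   so B = (3, 4)
3. M_x = 9  [2·M = A+B = (15, 15)+(3, 4)]
4. M_y = 19/2  [2·M = A+B = (15, 15)+(3, 4)]
   so M = (9, 19/2)

M = (9, 19/2)
B = (3, 4)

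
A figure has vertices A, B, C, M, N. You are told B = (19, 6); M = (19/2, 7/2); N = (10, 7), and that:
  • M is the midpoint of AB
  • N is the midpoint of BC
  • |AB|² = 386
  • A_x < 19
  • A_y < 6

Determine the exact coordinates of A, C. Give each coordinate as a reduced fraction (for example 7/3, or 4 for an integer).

1. A_x = 0  [A = 2·M−B = 2·(19/2, 7/2)−(19, 6)]
2. A_y = 1  [A = 2·M−B = 2·(19/2, 7/2)−(19, 6)]
   so A = (0, 1)
3. C_x = 1  [C = 2·N−B = 2·(10, 7)−(19, 6)]
4. C_y = 8  [C = 2·N−B = 2·(10, 7)−(19, 6)]
   so C = (1, 8)

A = (0, 1)
C = (1, 8)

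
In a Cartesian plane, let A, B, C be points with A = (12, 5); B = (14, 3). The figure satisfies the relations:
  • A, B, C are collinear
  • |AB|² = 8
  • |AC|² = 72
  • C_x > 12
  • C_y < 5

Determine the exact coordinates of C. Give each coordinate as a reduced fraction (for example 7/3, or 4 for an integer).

1. C_x = 18  [[A, B, C are collinear ⇒ 2x+2y-34=0] ∩ [|C−(12, 5)|²=72]]
2. C_y = -1  [[A, B, C are collinear ⇒ 2x+2y-34=0] ∩ [|C−(12, 5)|²=72]]
   so C = (18, -1)

C = (18, -1)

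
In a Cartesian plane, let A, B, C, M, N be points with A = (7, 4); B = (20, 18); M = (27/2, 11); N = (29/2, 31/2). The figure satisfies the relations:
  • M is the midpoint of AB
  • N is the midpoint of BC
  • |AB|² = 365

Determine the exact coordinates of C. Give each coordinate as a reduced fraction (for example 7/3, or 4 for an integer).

1. C_x = 9  [C = 2·N−B = 2·(29/2, 31/2)−(20, 18)]
2. C_y = 13  [C = 2·N−B = 2·(29/2, 31/2)−(20, 18)]
   so C = (9, 13)

C = (9, 13)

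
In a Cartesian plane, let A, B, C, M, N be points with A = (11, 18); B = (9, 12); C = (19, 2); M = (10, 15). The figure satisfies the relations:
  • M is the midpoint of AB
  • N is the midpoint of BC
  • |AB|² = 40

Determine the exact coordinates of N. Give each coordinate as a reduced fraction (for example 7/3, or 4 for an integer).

N = (14, 7)

1. N_x = 14  [2·N = B+C = (9, 12)+(19, 2)]
2. N_y = 7  [2·N = B+C = (9, 12)+(19, 2)]
   so N = (14, 7)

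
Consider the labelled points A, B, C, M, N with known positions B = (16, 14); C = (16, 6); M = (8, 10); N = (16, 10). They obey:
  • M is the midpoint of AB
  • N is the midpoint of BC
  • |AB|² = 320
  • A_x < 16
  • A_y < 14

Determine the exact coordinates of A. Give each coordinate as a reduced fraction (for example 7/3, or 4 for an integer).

1. A_x = 0  [A = 2·M−B = 2·(8, 10)−(16, 14)]
2. A_y = 6  [A = 2·M−B = 2·(8, 10)−(16, 14)]
   so A = (0, 6)

A = (0, 6)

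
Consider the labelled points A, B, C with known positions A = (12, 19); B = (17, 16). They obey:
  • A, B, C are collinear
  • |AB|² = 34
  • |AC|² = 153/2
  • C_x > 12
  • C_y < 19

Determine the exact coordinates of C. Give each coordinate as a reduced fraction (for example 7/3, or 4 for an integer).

C = (39/2, 29/2)

1. C_x = 39/2  [[A, B, C are collinear ⇒ 3x+5y-131=0] ∩ [|C−(12, 19)|²=153/2]]
2. C_y = 29/2  [[A, B, C are collinear ⇒ 3x+5y-131=0] ∩ [|C−(12, 19)|²=153/2]]
   so C = (39/2, 29/2)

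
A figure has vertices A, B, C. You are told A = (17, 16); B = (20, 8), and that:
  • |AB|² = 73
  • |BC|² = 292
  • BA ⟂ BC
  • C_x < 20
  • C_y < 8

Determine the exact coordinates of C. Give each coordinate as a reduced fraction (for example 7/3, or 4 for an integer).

C = (4, 2)

1. C_x = 4  [[BA ⟂ BC ⇒ -3x+8y-4=0] ∩ [|C−(20, 8)|²=292]]
2. C_y = 2  [[BA ⟂ BC ⇒ -3x+8y-4=0] ∩ [|C−(20, 8)|²=292]]
   so C = (4, 2)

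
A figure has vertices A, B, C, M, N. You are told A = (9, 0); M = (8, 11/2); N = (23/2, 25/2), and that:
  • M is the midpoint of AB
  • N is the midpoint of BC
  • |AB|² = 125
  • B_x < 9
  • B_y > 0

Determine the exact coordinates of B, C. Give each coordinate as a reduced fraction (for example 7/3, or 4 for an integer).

B = (7, 11)
C = (16, 14)

1. B_x = 7  [B = 2·M−A = 2·(8, 11/2)−(9, 0)]
2. B_y = 11  [B = 2·M−A = 2·(8, 11/2)−(9, 0)]
   so B = (7, 11)
3. C_x = 16  [C = 2·N−B = 2·(23/2, 25/2)−(7, 11)]
4. C_y = 14  [C = 2·N−B = 2·(23/2, 25/2)−(7, 11)]
   so C = (16, 14)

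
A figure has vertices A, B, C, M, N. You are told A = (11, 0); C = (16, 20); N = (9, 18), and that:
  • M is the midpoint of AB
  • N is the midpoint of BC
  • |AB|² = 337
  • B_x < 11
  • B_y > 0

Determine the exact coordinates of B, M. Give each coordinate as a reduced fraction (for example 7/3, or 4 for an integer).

1. B_x = 2  [B = 2·N−C = 2·(9, 18)−(16, 20)]
2. B_y = 16  [B = 2·N−C = 2·(9, 18)−(16, 20)]
   so B = (2, 16)
3. M_x = 13/2  [2·M = A+B = (11, 0)+(2, 16)]
4. M_y = 8  [2·M = A+B = (11, 0)+(2, 16)]
   so M = (13/2, 8)

B = (2, 16)
M = (13/2, 8)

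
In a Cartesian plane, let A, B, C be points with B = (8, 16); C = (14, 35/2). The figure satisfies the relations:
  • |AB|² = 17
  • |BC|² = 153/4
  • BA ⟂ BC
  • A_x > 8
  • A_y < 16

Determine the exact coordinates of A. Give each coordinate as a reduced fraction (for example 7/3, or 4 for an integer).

1. A_x = 9  [[BA ⟂ BC ⇒ 6x+3/2y-72=0] ∩ [|A−(8, 16)|²=17]]
2. A_y = 12  [[BA ⟂ BC ⇒ 6x+3/2y-72=0] ∩ [|A−(8, 16)|²=17]]
   so A = (9, 12)

A = (9, 12)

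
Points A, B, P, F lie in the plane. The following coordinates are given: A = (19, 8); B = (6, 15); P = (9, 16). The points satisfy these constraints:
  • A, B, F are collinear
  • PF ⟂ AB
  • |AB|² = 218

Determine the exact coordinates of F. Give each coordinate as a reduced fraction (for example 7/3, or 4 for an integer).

1. F_x = 862/109  [[A, B, F are collinear ⇒ -7x-13y+237=0] ∩ [PF ⟂ AB ⇒ -13x+7y+5=0]]
2. F_y = 1523/109  [[A, B, F are collinear ⇒ -7x-13y+237=0] ∩ [PF ⟂ AB ⇒ -13x+7y+5=0]]
   so F = (862/109, 1523/109)

F = (862/109, 1523/109)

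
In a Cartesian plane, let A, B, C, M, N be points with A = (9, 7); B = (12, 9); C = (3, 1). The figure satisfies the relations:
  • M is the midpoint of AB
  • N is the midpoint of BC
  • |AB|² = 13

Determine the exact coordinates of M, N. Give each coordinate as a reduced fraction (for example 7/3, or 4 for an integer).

M = (21/2, 8)
N = (15/2, 5)

1. M_x = 21/2  [2·M = A+B = (9, 7)+(12, 9)]
2. M_y = 8  [2·M = A+B = (9, 7)+(12, 9)]
   so M = (21/2, 8)
3. N_x = 15/2  [2·N = B+C = (12, 9)+(3, 1)]
4. N_y = 5  [2·N = B+C = (12, 9)+(3, 1)]
   so N = (15/2, 5)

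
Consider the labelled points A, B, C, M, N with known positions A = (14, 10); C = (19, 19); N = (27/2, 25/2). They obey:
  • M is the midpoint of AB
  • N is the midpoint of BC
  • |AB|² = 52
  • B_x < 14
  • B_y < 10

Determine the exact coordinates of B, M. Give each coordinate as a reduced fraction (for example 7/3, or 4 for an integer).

B = (8, 6)
M = (11, 8)

1. B_x = 8  [B = 2·N−C = 2·(27/2, 25/2)−(19, 19)]
2. B_y = 6  [B = 2·N−C = 2·(27/2, 25/2)−(19, 19)]
   so B = (8, 6)
3. M_x = 11  [2·M = A+B = (14, 10)+(8, 6)]
4. M_y = 8  [2·M = A+B = (14, 10)+(8, 6)]
   so M = (11, 8)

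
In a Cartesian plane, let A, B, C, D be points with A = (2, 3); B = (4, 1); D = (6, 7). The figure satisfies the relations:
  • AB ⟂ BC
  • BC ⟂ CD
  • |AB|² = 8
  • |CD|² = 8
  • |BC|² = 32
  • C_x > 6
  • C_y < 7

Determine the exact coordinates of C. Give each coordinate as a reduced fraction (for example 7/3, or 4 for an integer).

C = (8, 5)

1. C_x = 8  [[AB ⟂ BC ⇒ 2x-2y-6=0] ∩ [|C−(6, 7)|²=8]]
2. C_y = 5  [[AB ⟂ BC ⇒ 2x-2y-6=0] ∩ [|C−(6, 7)|²=8]]
   so C = (8, 5)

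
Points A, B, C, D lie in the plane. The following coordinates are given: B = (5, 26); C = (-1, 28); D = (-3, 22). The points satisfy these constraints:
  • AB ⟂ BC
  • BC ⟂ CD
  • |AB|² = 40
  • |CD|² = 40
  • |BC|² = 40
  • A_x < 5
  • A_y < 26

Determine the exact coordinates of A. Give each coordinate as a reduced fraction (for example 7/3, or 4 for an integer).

1. A_x = 3  [[AB ⟂ BC ⇒ 6x-2y+22=0] ∩ [|A−(5, 26)|²=40]]
2. A_y = 20  [[AB ⟂ BC ⇒ 6x-2y+22=0] ∩ [|A−(5, 26)|²=40]]
   so A = (3, 20)

A = (3, 20)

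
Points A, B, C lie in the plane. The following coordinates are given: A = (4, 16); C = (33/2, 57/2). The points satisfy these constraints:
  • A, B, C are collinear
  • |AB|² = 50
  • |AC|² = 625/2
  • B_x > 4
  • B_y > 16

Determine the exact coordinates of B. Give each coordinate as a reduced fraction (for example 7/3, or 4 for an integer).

B = (9, 21)

1. B_x = 9  [[A, B, C are collinear ⇒ 25/2x-25/2y+150=0] ∩ [|B−(4, 16)|²=50]]
2. B_y = 21  [[A, B, C are collinear ⇒ 25/2x-25/2y+150=0] ∩ [|B−(4, 16)|²=50]]
   so B = (9, 21)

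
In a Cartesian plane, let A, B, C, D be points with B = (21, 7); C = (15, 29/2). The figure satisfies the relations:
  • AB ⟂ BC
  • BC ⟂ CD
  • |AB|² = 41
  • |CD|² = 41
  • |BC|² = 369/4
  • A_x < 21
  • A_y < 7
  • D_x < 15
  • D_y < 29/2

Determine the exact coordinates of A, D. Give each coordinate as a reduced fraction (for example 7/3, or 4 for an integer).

1. A_x = 16  [[AB ⟂ BC ⇒ 6x-15/2y-147/2=0] ∩ [|A−(21, 7)|²=41]]
2. A_y = 3  [[AB ⟂ BC ⇒ 6x-15/2y-147/2=0] ∩ [|A−(21, 7)|²=41]]
   so A = (16, 3)
3. D_x = 10  [[BC ⟂ CD ⇒ -6x+15/2y-75/4=0] ∩ [|D−(15, 29/2)|²=41]]
4. D_y = 21/2  [[BC ⟂ CD ⇒ -6x+15/2y-75/4=0] ∩ [|D−(15, 29/2)|²=41]]
   so D = (10, 21/2)

A = (16, 3)
D = (10, 21/2)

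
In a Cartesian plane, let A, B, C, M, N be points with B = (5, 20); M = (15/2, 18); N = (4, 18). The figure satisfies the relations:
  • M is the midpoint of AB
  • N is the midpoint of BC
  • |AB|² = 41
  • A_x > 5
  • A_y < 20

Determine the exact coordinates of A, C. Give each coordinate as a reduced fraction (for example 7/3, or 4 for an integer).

1. A_x = 10  [A = 2·M−B = 2·(15/2, 18)−(5, 20)]
2. A_y = 16  [A = 2·M−B = 2·(15/2, 18)−(5, 20)]
   so A = (10, 16)
3. C_x = 3  [C = 2·N−B = 2·(4, 18)−(5, 20)]
4. C_y = 16  [C = 2·N−B = 2·(4, 18)−(5, 20)]
   so C = (3, 16)

A = (10, 16)
C = (3, 16)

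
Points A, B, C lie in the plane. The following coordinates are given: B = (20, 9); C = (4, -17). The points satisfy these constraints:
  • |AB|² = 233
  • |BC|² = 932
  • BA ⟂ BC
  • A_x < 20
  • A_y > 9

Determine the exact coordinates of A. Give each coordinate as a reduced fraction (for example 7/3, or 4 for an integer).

1. A_x = 7  [[BA ⟂ BC ⇒ -16x-26y+554=0] ∩ [|A−(20, 9)|²=233]]
2. A_y = 17  [[BA ⟂ BC ⇒ -16x-26y+554=0] ∩ [|A−(20, 9)|²=233]]
   so A = (7, 17)

A = (7, 17)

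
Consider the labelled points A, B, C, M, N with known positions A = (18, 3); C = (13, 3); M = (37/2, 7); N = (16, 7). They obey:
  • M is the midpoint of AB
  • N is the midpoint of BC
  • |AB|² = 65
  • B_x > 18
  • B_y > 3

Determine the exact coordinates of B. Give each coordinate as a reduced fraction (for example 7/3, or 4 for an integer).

B = (19, 11)

1. B_x = 19  [B = 2·M−A = 2·(37/2, 7)−(18, 3)]
2. B_y = 11  [B = 2·M−A = 2·(37/2, 7)−(18, 3)]
   so B = (19, 11)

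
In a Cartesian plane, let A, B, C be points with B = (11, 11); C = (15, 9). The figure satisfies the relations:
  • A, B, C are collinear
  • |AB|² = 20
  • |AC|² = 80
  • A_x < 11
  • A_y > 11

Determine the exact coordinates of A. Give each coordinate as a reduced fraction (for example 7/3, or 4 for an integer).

A = (7, 13)

1. A_x = 7  [[A, B, C are collinear ⇒ 2x+4y-66=0] ∩ [|A−(11, 11)|²=20]]
2. A_y = 13  [[A, B, C are collinear ⇒ 2x+4y-66=0] ∩ [|A−(11, 11)|²=20]]
   so A = (7, 13)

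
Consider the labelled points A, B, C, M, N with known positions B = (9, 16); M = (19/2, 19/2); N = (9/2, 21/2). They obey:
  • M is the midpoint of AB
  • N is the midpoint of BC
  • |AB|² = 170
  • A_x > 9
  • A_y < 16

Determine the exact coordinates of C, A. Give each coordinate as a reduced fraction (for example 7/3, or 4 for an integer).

1. A_x = 10  [A = 2·M−B = 2·(19/2, 19/2)−(9, 16)]
2. A_y = 3  [A = 2·M−B = 2·(19/2, 19/2)−(9, 16)]
   so A = (10, 3)
3. C_x = 0  [C = 2·N−B = 2·(9/2, 21/2)−(9, 16)]
4. C_y = 5  [C = 2·N−B = 2·(9/2, 21/2)−(9, 16)]
   so C = (0, 5)

C = (0, 5)
A = (10, 3)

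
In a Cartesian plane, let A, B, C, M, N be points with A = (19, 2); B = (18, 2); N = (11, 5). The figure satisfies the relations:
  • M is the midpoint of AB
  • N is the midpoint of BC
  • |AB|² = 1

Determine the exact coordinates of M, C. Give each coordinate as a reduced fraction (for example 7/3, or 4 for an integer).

M = (37/2, 2)
C = (4, 8)

1. M_x = 37/2  [2·M = A+B = (19, 2)+(18, 2)]
2. M_y = 2  [2·M = A+B = (19, 2)+(18, 2)]
   so M = (37/2, 2)
3. C_x = 4  [C = 2·N−B = 2·(11, 5)−(18, 2)]
4. C_y = 8  [C = 2·N−B = 2·(11, 5)−(18, 2)]
   so C = (4, 8)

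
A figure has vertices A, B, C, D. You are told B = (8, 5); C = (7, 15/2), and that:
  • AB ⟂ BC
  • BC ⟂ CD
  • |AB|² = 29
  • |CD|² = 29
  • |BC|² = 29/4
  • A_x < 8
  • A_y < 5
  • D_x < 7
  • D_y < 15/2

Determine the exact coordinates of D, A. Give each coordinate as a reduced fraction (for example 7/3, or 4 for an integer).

D = (2, 11/2)
A = (3, 3)

1. D_x = 2  [[BC ⟂ CD ⇒ -1x+5/2y-47/4=0] ∩ [|D−(7, 15/2)|²=29]]
2. D_y = 11/2  [[BC ⟂ CD ⇒ -1x+5/2y-47/4=0] ∩ [|D−(7, 15/2)|²=29]]
   so D = (2, 11/2)
3. A_x = 3  [[AB ⟂ BC ⇒ 1x-5/2y+9/2=0] ∩ [|A−(8, 5)|²=29]]
4. A_y = 3  [[AB ⟂ BC ⇒ 1x-5/2y+9/2=0] ∩ [|A−(8, 5)|²=29]]
   so A = (3, 3)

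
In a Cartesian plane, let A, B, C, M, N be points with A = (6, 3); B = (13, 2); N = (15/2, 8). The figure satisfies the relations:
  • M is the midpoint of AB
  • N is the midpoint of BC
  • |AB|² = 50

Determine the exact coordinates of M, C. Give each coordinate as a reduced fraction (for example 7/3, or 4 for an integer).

1. M_x = 19/2  [2·M = A+B = (6, 3)+(13, 2)]
2. M_y = 5/2  [2·M = A+B = (6, 3)+(13, 2)]
   so M = (19/2, 5/2)
3. C_x = 2  [C = 2·N−B = 2·(15/2, 8)−(13, 2)]
4. C_y = 14  [C = 2·N−B = 2·(15/2, 8)−(13, 2)]
   so C = (2, 14)

M = (19/2, 5/2)
C = (2, 14)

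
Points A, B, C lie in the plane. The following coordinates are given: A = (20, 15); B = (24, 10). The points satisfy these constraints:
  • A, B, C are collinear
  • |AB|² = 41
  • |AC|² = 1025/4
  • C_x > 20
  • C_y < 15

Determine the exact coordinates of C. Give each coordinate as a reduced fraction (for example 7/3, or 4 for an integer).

1. C_x = 30  [[A, B, C are collinear ⇒ 5x+4y-160=0] ∩ [|C−(20, 15)|²=1025/4]]
2. C_y = 5/2  [[A, B, C are collinear ⇒ 5x+4y-160=0] ∩ [|C−(20, 15)|²=1025/4]]
   so C = (30, 5/2)

C = (30, 5/2)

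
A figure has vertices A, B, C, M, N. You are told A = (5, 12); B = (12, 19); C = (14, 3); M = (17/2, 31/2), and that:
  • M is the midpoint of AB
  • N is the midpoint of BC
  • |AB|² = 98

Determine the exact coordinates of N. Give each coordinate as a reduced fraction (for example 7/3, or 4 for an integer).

1. N_x = 13  [2·N = B+C = (12, 19)+(14, 3)]
2. N_y = 11  [2·N = B+C = (12, 19)+(14, 3)]
   so N = (13, 11)

N = (13, 11)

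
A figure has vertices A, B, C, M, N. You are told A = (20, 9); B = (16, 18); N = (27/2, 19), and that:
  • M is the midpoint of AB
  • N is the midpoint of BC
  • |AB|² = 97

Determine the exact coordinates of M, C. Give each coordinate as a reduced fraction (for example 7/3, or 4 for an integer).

M = (18, 27/2)
C = (11, 20)

1. M_x = 18  [2·M = A+B = (20, 9)+(16, 18)]
2. M_y = 27/2  [2·M = A+B = (20, 9)+(16, 18)]
   so M = (18, 27/2)
3. C_x = 11  [C = 2·N−B = 2·(27/2, 19)−(16, 18)]
4. C_y = 20  [C = 2·N−B = 2·(27/2, 19)−(16, 18)]
   so C = (11, 20)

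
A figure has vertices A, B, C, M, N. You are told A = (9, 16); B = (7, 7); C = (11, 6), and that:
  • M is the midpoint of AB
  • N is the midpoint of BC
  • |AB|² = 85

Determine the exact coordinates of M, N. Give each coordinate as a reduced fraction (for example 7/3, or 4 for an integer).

1. M_x = 8  [2·M = A+B = (9, 16)+(7, 7)]
2. M_y = 23/2  [2·M = A+B = (9, 16)+(7, 7)]
   so M = (8, 23/2)
3. N_x = 9  [2·N = B+C = (7, 7)+(11, 6)]
4. N_y = 13/2  [2·N = B+C = (7, 7)+(11, 6)]
   so N = (9, 13/2)

M = (8, 23/2)
N = (9, 13/2)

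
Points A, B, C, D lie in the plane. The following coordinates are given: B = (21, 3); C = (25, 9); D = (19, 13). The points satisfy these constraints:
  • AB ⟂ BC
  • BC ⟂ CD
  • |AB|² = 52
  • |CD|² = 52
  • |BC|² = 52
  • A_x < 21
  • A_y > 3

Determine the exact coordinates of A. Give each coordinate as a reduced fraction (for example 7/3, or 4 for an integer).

A = (15, 7)

1. A_x = 15  [[AB ⟂ BC ⇒ -4x-6y+102=0] ∩ [|A−(21, 3)|²=52]]
2. A_y = 7  [[AB ⟂ BC ⇒ -4x-6y+102=0] ∩ [|A−(21, 3)|²=52]]
   so A = (15, 7)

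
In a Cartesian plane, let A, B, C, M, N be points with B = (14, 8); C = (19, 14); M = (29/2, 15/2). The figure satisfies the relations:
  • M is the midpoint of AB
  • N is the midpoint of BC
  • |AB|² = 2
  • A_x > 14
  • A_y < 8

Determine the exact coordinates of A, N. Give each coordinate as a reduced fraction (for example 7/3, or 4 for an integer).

1. A_x = 15  [A = 2·M−B = 2·(29/2, 15/2)−(14, 8)]
2. A_y = 7  [A = 2·M−B = 2·(29/2, 15/2)−(14, 8)]
   so A = (15, 7)
3. N_x = 33/2  [2·N = B+C = (14, 8)+(19, 14)]
4. N_y = 11  [2·N = B+C = (14, 8)+(19, 14)]
   so N = (33/2, 11)

A = (15, 7)
N = (33/2, 11)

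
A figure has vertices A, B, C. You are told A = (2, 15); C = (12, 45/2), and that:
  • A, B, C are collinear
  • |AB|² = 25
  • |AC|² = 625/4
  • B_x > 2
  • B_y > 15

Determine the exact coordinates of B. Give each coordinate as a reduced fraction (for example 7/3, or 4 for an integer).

B = (6, 18)

1. B_x = 6  [[A, B, C are collinear ⇒ 15/2x-10y+135=0] ∩ [|B−(2, 15)|²=25]]
2. B_y = 18  [[A, B, C are collinear ⇒ 15/2x-10y+135=0] ∩ [|B−(2, 15)|²=25]]
   so B = (6, 18)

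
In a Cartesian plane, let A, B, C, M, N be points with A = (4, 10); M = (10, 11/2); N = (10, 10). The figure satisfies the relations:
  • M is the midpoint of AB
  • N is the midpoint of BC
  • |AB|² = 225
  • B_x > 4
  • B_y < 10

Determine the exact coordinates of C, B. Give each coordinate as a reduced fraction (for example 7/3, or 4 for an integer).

1. B_x = 16  [B = 2·M−A = 2·(10, 11/2)−(4, 10)]
2. B_y = 1  [B = 2·M−A = 2·(10, 11/2)−(4, 10)]
   so B = (16, 1)
3. C_x = 4  [C = 2·N−B = 2·(10, 10)−(16, 1)]
4. C_y = 19  [C = 2·N−B = 2·(10, 10)−(16, 1)]
   so C = (4, 19)

C = (4, 19)
B = (16, 1)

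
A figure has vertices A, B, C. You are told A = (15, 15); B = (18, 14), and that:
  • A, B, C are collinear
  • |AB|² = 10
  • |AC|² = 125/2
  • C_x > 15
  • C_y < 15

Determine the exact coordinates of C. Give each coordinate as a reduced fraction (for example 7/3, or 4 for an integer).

C = (45/2, 25/2)

1. C_x = 45/2  [[A, B, C are collinear ⇒ 1x+3y-60=0] ∩ [|C−(15, 15)|²=125/2]]
2. C_y = 25/2  [[A, B, C are collinear ⇒ 1x+3y-60=0] ∩ [|C−(15, 15)|²=125/2]]
   so C = (45/2, 25/2)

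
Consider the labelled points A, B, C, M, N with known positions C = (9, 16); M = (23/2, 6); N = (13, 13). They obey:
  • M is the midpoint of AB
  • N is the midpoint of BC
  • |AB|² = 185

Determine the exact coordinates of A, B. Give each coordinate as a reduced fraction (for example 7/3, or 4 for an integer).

1. B_x = 17  [B = 2·N−C = 2·(13, 13)−(9, 16)]
2. B_y = 10  [B = 2·N−C = 2·(13, 13)−(9, 16)]
   so B = (17, 10)
3. A_x = 6  [A = 2·M−B = 2·(23/2, 6)−(17, 10)]
4. A_y = 2  [A = 2·M−B = 2·(23/2, 6)−(17, 10)]
   so A = (6, 2)

A = (6, 2)
B = (17, 10)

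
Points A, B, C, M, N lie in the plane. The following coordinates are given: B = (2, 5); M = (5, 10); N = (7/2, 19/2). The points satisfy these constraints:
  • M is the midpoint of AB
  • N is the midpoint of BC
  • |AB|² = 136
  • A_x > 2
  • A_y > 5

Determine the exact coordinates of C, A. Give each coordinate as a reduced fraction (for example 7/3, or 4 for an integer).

1. A_x = 8  [A = 2·M−B = 2·(5, 10)−(2, 5)]
2. A_y = 15  [A = 2·M−B = 2·(5, 10)−(2, 5)]
   so A = (8, 15)
3. C_x = 5  [C = 2·N−B = 2·(7/2, 19/2)−(2, 5)]
4. C_y = 14  [C = 2·N−B = 2·(7/2, 19/2)−(2, 5)]
   so C = (5, 14)

C = (5, 14)
A = (8, 15)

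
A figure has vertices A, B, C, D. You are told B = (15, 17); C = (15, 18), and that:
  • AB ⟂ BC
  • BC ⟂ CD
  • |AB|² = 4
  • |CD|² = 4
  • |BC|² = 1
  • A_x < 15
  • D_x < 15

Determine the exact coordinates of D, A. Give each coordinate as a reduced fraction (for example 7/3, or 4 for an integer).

D = (13, 18)
A = (13, 17)

1. D_x = 13  [[BC ⟂ CD ⇒ 1y-18=0] ∩ [|D−(15, 18)|²=4]]
2. D_y = 18  [[BC ⟂ CD ⇒ 1y-18=0] ∩ [|D−(15, 18)|²=4]]
   so D = (13, 18)
3. A_x = 13  [[AB ⟂ BC ⇒ -1y+17=0] ∩ [|A−(15, 17)|²=4]]
4. A_y = 17  [[AB ⟂ BC ⇒ -1y+17=0] ∩ [|A−(15, 17)|²=4]]
   so A = (13, 17)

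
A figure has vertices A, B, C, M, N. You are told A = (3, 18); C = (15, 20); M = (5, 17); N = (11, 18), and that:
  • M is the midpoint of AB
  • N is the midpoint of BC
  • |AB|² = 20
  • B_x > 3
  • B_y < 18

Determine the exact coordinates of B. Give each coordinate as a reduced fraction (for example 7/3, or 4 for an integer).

1. B_x = 7  [B = 2·M−A = 2·(5, 17)−(3, 18)]
2. B_y = 16  [B = 2·M−A = 2·(5, 17)−(3, 18)]
   so B = (7, 16)

B = (7, 16)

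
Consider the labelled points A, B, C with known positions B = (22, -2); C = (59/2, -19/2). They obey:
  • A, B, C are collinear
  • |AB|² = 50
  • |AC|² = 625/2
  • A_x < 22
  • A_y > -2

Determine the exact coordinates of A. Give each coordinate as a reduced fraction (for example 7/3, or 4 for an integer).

1. A_x = 17  [[A, B, C are collinear ⇒ 15/2x+15/2y-150=0] ∩ [|A−(22, -2)|²=50]]
2. A_y = 3  [[A, B, C are collinear ⇒ 15/2x+15/2y-150=0] ∩ [|A−(22, -2)|²=50]]
   so A = (17, 3)

A = (17, 3)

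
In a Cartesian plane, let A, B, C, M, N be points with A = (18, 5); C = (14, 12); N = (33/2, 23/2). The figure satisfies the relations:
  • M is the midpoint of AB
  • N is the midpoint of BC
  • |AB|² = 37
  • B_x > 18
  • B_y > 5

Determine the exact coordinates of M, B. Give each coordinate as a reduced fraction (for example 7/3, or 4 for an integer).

M = (37/2, 8)
B = (19, 11)

1. B_x = 19  [B = 2·N−C = 2·(33/2, 23/2)−(14, 12)]
2. B_y = 11  [B = 2·N−C = 2·(33/2, 23/2)−(14, 12)]
   so B = (19, 11)
3. M_x = 37/2  [2·M = A+B = (18, 5)+(19, 11)]
4. M_y = 8  [2·M = A+B = (18, 5)+(19, 11)]
   so M = (37/2, 8)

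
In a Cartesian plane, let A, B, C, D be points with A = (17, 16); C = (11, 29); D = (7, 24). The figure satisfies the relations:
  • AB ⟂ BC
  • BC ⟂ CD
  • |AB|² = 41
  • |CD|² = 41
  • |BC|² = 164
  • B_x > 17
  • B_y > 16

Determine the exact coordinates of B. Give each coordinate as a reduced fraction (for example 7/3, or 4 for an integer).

1. B_x = 21  [[BC ⟂ CD ⇒ 4x+5y-189=0] ∩ [|B−(17, 16)|²=41]]
2. B_y = 21  [[BC ⟂ CD ⇒ 4x+5y-189=0] ∩ [|B−(17, 16)|²=41]]
   so B = (21, 21)

B = (21, 21)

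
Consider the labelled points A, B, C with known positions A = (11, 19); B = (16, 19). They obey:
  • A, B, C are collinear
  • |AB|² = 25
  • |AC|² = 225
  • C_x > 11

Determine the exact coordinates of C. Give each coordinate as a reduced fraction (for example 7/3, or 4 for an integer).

C = (26, 19)

1. C_x = 26  [[A, B, C are collinear ⇒ 5y-95=0] ∩ [|C−(11, 19)|²=225]]
2. C_y = 19  [[A, B, C are collinear ⇒ 5y-95=0] ∩ [|C−(11, 19)|²=225]]
   so C = (26, 19)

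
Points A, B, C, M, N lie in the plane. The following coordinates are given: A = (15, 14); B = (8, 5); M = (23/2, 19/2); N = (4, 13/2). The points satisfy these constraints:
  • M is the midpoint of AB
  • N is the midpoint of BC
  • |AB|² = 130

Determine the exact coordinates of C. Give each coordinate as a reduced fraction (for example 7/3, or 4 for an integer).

1. C_x = 0  [C = 2·N−B = 2·(4, 13/2)−(8, 5)]
2. C_y = 8  [C = 2·N−B = 2·(4, 13/2)−(8, 5)]
   so C = (0, 8)

C = (0, 8)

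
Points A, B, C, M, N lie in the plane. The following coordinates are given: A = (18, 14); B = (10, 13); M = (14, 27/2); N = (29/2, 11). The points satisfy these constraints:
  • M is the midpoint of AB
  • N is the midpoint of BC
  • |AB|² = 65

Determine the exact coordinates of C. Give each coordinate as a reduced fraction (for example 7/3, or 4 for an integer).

1. C_x = 19  [C = 2·N−B = 2·(29/2, 11)−(10, 13)]
2. C_y = 9  [C = 2·N−B = 2·(29/2, 11)−(10, 13)]
   so C = (19, 9)

C = (19, 9)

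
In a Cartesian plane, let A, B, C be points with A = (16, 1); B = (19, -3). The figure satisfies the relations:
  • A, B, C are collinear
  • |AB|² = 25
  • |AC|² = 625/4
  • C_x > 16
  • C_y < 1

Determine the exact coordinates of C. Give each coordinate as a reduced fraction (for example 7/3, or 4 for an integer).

1. C_x = 47/2  [[A, B, C are collinear ⇒ 4x+3y-67=0] ∩ [|C−(16, 1)|²=625/4]]
2. C_y = -9  [[A, B, C are collinear ⇒ 4x+3y-67=0] ∩ [|C−(16, 1)|²=625/4]]
   so C = (47/2, -9)

C = (47/2, -9)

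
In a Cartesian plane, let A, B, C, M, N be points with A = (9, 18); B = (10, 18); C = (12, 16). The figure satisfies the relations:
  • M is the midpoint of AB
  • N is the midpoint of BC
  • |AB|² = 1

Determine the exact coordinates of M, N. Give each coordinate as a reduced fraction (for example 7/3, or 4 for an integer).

M = (19/2, 18)
N = (11, 17)

1. M_x = 19/2  [2·M = A+B = (9, 18)+(10, 18)]
2. M_y = 18  [2·M = A+B = (9, 18)+(10, 18)]
   so M = (19/2, 18)
3. N_x = 11  [2·N = B+C = (10, 18)+(12, 16)]
4. N_y = 17  [2·N = B+C = (10, 18)+(12, 16)]
   so N = (11, 17)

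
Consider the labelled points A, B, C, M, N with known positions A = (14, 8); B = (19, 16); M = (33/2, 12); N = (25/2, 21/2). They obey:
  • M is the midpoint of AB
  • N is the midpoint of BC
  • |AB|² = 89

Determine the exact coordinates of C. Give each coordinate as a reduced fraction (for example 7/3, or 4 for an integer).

1. C_x = 6  [C = 2·N−B = 2·(25/2, 21/2)−(19, 16)]
2. C_y = 5  [C = 2·N−B = 2·(25/2, 21/2)−(19, 16)]
   so C = (6, 5)

C = (6, 5)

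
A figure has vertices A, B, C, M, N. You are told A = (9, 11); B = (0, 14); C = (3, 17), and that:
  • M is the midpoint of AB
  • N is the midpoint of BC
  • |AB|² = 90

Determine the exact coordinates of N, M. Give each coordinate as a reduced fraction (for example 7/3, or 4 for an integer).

N = (3/2, 31/2)
M = (9/2, 25/2)

1. M_x = 9/2  [2·M = A+B = (9, 11)+(0, 14)]
2. M_y = 25/2  [2·M = A+B = (9, 11)+(0, 14)]
   so M = (9/2, 25/2)
3. N_x = 3/2  [2·N = B+C = (0, 14)+(3, 17)]
4. N_y = 31/2  [2·N = B+C = (0, 14)+(3, 17)]
   so N = (3/2, 31/2)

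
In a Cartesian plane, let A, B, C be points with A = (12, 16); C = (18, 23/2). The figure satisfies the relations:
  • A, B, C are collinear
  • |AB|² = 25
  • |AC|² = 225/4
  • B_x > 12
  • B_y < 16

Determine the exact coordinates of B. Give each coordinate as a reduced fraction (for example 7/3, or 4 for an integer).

1. B_x = 16  [[A, B, C are collinear ⇒ -9/2x-6y+150=0] ∩ [|B−(12, 16)|²=25]]
2. B_y = 13  [[A, B, C are collinear ⇒ -9/2x-6y+150=0] ∩ [|B−(12, 16)|²=25]]
   so B = (16, 13)

B = (16, 13)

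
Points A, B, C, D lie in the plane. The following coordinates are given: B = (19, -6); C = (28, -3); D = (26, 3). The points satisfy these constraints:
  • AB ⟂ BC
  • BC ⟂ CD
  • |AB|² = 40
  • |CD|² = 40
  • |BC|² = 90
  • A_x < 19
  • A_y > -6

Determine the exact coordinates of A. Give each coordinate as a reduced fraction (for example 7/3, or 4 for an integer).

1. A_x = 17  [[AB ⟂ BC ⇒ -9x-3y+153=0] ∩ [|A−(19, -6)|²=40]]
2. A_y = 0  [[AB ⟂ BC ⇒ -9x-3y+153=0] ∩ [|A−(19, -6)|²=40]]
   so A = (17, 0)

A = (17, 0)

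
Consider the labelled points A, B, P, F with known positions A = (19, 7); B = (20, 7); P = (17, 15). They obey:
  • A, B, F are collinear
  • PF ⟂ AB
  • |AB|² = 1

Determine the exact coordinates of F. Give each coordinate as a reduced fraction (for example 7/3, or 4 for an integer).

F = (17, 7)

1. F_x = 17  [[A, B, F are collinear ⇒ 1y-7=0] ∩ [PF ⟂ AB ⇒ 1x-17=0]]
2. F_y = 7  [[A, B, F are collinear ⇒ 1y-7=0] ∩ [PF ⟂ AB ⇒ 1x-17=0]]
   so F = (17, 7)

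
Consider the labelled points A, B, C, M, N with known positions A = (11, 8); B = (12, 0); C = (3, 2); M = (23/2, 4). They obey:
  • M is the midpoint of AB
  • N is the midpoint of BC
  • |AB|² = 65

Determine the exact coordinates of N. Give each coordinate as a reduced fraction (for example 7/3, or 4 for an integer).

N = (15/2, 1)

1. N_x = 15/2  [2·N = B+C = (12, 0)+(3, 2)]
2. N_y = 1  [2·N = B+C = (12, 0)+(3, 2)]
   so N = (15/2, 1)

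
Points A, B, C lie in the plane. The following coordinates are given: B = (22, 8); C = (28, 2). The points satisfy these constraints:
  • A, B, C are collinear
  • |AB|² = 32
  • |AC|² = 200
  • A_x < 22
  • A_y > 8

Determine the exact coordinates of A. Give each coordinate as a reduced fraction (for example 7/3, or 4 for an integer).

A = (18, 12)

1. A_x = 18  [[A, B, C are collinear ⇒ 6x+6y-180=0] ∩ [|A−(22, 8)|²=32]]
2. A_y = 12  [[A, B, C are collinear ⇒ 6x+6y-180=0] ∩ [|A−(22, 8)|²=32]]
   so A = (18, 12)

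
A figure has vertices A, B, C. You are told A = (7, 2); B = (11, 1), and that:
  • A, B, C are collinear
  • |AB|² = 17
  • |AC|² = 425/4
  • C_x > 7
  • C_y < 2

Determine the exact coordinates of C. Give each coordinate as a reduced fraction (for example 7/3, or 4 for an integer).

C = (17, -1/2)

1. C_x = 17  [[A, B, C are collinear ⇒ 1x+4y-15=0] ∩ [|C−(7, 2)|²=425/4]]
2. C_y = -1/2  [[A, B, C are collinear ⇒ 1x+4y-15=0] ∩ [|C−(7, 2)|²=425/4]]
   so C = (17, -1/2)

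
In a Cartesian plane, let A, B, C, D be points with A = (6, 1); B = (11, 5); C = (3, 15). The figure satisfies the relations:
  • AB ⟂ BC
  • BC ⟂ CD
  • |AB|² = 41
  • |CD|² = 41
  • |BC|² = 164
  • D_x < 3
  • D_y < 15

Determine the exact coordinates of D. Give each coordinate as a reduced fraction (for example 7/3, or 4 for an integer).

D = (-2, 11)

1. D_x = -2  [[BC ⟂ CD ⇒ -8x+10y-126=0] ∩ [|D−(3, 15)|²=41]]
2. D_y = 11  [[BC ⟂ CD ⇒ -8x+10y-126=0] ∩ [|D−(3, 15)|²=41]]
   so D = (-2, 11)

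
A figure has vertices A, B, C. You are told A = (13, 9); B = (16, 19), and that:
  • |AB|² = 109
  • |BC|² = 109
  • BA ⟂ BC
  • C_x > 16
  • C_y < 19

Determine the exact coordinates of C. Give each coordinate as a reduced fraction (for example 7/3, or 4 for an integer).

1. C_x = 26  [[BA ⟂ BC ⇒ -3x-10y+238=0] ∩ [|C−(16, 19)|²=109]]
2. C_y = 16  [[BA ⟂ BC ⇒ -3x-10y+238=0] ∩ [|C−(16, 19)|²=109]]
   so C = (26, 16)

C = (26, 16)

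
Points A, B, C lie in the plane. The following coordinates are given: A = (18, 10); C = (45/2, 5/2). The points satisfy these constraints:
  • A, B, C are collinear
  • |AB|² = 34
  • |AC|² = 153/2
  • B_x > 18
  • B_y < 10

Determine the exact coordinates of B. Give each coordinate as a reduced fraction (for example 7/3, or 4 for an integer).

B = (21, 5)

1. B_x = 21  [[A, B, C are collinear ⇒ -15/2x-9/2y+180=0] ∩ [|B−(18, 10)|²=34]]
2. B_y = 5  [[A, B, C are collinear ⇒ -15/2x-9/2y+180=0] ∩ [|B−(18, 10)|²=34]]
   so B = (21, 5)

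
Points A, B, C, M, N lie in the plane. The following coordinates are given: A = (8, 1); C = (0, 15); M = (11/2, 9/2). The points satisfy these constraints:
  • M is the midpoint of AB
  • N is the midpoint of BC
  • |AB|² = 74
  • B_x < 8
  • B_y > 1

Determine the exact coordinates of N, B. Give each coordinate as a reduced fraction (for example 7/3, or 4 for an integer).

N = (3/2, 23/2)
B = (3, 8)

1. B_x = 3  [B = 2·M−A = 2·(11/2, 9/2)−(8, 1)]
2. B_y = 8  [B = 2·M−A = 2·(11/2, 9/2)−(8, 1)]
   so B = (3, 8)
3. N_x = 3/2  [2·N = B+C = (3, 8)+(0, 15)]
4. N_y = 23/2  [2·N = B+C = (3, 8)+(0, 15)]
   so N = (3/2, 23/2)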